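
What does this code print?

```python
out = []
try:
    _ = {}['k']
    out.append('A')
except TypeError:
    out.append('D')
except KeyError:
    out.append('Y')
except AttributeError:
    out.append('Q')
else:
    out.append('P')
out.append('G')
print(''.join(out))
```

Execution trace: 'Y' (except KeyError) → 'G' (after the try/except). Output: YG

Answer: YG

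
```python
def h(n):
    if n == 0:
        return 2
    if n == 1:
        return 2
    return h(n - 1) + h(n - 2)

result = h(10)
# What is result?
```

Build up from base cases: h(0)=2, h(1)=2, h(2)=4, h(3)=6, h(4)=10, h(5)=16, h(6)=26, ..., h(10)=178

Answer: 178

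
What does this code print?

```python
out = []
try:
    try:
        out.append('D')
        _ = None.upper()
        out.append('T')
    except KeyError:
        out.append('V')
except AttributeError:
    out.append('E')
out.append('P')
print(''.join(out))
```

Execution trace: 'D' (try body) → 'E' (outer except AttributeError) → 'P' (after the try/except). Output: DEP

Answer: DEP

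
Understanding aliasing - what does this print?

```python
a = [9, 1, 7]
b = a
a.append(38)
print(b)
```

Key concept: basic list aliasing.
Step by step:
`a = [9, 1, 7]` → a = [9, 1, 7]
`b = a` → b = [9, 1, 7] (same object as a)
`a.append(38)` → a = [9, 1, 7, 38] (same object as b); b = [9, 1, 7, 38] (same object as a)
`print(b)` → prints [9, 1, 7, 38]

Answer: [9, 1, 7, 38]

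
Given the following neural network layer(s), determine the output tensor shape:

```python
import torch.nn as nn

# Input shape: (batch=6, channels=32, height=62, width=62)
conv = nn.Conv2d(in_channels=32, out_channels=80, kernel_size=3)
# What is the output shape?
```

Input: (6, 32, 62, 62) -> Output: (6, 80, 60, 60)

Answer: (6, 80, 60, 60)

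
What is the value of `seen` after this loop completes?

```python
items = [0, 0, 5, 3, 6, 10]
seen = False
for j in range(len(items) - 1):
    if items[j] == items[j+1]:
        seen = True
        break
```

Check consecutive duplicates in [0, 0, 5, 3, 6, 10]
`seen` takes the values: False → True

Answer: True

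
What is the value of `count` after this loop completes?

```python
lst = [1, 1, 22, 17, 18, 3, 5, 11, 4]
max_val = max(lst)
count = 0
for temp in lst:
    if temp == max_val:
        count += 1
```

Count of max value 22 in [1, 1, 22, 17, 18, 3, 5, 11, 4]
`count` takes the values: 0 → 1

Answer: 1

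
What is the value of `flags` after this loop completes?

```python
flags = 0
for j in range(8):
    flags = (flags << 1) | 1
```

Build 8 consecutive 1-bits: 0b11111111
`flags` takes the values: 0 → 1 → 3 → 7 → 15 → 31 → 63 → 127 → 255

Answer: 255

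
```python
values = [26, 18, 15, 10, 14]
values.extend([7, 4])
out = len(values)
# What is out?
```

Trace:
`values = [26, 18, 15, 10, 14]` → values = [26, 18, 15, 10, 14]
`values.extend([7, 4])` → values = [26, 18, 15, 10, 14, 7, 4]
`out = len(values)` → out = 7
So out = 7

Answer: 7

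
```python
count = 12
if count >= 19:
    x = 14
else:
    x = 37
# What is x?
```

Trace:
`count = 12` → count = 12
`if count >= 19: ...` → count >= 19 is False, take else branch → x = 37
So x = 37

Answer: 37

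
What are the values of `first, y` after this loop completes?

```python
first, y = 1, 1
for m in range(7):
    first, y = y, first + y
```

Fibonacci: after 7 iterations
`first, y` takes the values: (1, 1) → (1, 2) → (2, 3) → (3, 5) → (5, 8) → (8, 13) → (13, 21) → (21, 34)

Answer: 21, 34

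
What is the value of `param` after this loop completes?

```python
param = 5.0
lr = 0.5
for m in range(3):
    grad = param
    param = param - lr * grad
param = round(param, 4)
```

Gradient descent: w = 5.0 * (1 - 0.5)^3
`param` takes the values: 5.0 → 2.5 → 1.25 → 0.625

Answer: 0.625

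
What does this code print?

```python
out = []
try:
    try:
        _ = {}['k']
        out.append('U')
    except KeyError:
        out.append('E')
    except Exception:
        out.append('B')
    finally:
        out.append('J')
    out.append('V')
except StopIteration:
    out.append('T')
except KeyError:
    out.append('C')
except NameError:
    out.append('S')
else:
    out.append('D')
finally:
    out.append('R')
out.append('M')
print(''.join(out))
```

Execution trace: 'E' (inner except KeyError) → 'J' (inner finally) → 'V' (try body, no exception) → 'D' (else) → 'R' (finally) → 'M' (after the try/except). Output: EJVDRM

Answer: EJVDRM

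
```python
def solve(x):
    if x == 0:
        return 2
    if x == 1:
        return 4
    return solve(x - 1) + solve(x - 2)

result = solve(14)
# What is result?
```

Build up from base cases: solve(0)=2, solve(1)=4, solve(2)=6, solve(3)=10, solve(4)=16, solve(5)=26, solve(6)=42, ..., solve(14)=1974

Answer: 1974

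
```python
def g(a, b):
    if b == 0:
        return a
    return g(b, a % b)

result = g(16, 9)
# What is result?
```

g(16, 9) -> g(9, 7) -> g(7, 2) -> g(2, 1) -> g(1, 0) -> 1

Answer: 1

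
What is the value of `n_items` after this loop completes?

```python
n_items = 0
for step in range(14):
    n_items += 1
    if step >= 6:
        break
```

Loop breaks when step reaches 6, n_items is 7
`n_items` takes the values: 0 → 1 → 2 → 3 → 4 → 5 → 6 → 7

Answer: 7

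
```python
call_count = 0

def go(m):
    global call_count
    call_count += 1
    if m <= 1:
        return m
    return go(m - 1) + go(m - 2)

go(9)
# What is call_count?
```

Calls(m) = 1 + Calls(m-1) + Calls(m-2); Calls(0)=Calls(1)=1. For m=9 this gives 109.

Answer: 109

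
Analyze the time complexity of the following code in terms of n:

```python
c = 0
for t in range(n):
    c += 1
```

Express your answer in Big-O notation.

Each loop level contributes: n. Multiplying the contributions gives O(n).

Answer: O(n)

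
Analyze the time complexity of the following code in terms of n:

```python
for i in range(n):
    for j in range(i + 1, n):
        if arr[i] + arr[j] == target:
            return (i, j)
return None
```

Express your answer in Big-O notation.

This is Two sum brute force. Time complexity: O(n²).

Answer: O(n²)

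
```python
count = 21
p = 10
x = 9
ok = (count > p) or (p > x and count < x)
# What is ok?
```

Trace:
`count = 21` → count = 21
`p = 10` → p = 10
`x = 9` → x = 9
`ok = (count > p) or (p > x and count < x)` → ok = True
So ok = True

Answer: True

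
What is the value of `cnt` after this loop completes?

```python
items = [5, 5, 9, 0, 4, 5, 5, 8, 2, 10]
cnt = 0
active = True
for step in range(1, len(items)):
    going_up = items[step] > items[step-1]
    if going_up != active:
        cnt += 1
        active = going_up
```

Count direction changes in [5, 5, 9, 0, 4, 5, 5, 8, 2, 10]
`cnt` takes the values: 0 → 1 → 2 → 3 → 4 → 5 → 6 → 7 → 8

Answer: 8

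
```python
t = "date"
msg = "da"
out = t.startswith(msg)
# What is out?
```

Trace:
`t = "date"` → t = 'date'
`msg = "da"` → msg = 'da'
`out = t.startswith(msg)` → out = True
So out = True

Answer: True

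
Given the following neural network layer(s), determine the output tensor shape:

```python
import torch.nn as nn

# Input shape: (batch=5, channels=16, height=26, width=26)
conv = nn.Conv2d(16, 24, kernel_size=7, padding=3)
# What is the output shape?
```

Input: (5, 16, 26, 26) -> Output: (5, 24, 26, 26)

Answer: (5, 24, 26, 26)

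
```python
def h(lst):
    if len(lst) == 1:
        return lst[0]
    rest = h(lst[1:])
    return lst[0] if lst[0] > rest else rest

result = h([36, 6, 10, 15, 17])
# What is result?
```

Recursive max over [36, 6, 10, 15, 17] = 36

Answer: 36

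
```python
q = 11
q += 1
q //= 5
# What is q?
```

Trace:
`q = 11` → q = 11
`q += 1` → q = 12
`q //= 5` → q = 2
So q = 2

Answer: 2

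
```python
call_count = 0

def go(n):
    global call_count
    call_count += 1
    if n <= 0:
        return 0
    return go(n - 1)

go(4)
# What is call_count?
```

Linear recursion stepping by 1: 5 calls from n=4 down to ≤0.

Answer: 5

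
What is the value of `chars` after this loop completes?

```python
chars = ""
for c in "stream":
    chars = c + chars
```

Reverse 'stream'
`chars` takes the values: "" → "s" → "ts" → "rts" → "erts" → "aerts" → "maerts"

Answer: "maerts"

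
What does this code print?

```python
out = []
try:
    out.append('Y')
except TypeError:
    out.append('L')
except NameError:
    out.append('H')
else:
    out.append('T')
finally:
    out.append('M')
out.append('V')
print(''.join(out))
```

Execution trace: 'Y' (try body, no exception) → 'T' (else) → 'M' (finally) → 'V' (after the try/except). Output: YTMV

Answer: YTMV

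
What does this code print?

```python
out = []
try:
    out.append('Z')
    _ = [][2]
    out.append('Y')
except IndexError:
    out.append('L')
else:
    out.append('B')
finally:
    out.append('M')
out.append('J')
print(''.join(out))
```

Execution trace: 'Z' (try body) → 'L' (except IndexError) → 'M' (finally) → 'J' (after the try/except). Output: ZLMJ

Answer: ZLMJ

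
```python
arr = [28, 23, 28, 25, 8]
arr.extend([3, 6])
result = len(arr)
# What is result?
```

Trace:
`arr = [28, 23, 28, 25, 8]` → arr = [28, 23, 28, 25, 8]
`arr.extend([3, 6])` → arr = [28, 23, 28, 25, 8, 3, 6]
`result = len(arr)` → result = 7
So result = 7

Answer: 7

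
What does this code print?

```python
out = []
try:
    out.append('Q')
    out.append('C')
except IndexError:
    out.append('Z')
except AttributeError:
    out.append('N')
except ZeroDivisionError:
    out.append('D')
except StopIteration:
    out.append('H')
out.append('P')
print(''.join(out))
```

Execution trace: 'Q' (try body) → 'C' (try body, no exception) → 'P' (after the try/except). Output: QCP

Answer: QCP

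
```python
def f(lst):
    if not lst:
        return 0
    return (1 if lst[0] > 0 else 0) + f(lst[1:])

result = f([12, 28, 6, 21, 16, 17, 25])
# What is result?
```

Count of positive elements in [12, 28, 6, 21, 16, 17, 25] = 7

Answer: 7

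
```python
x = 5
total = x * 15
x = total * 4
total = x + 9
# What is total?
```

Trace:
`x = 5` → x = 5
`total = x * 15` → total = 75
`x = total * 4` → x = 300
`total = x + 9` → total = 309
So total = 309

Answer: 309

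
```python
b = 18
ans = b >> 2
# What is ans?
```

Trace:
`b = 18` → b = 18
`ans = b >> 2` → ans = 4
So ans = 4

Answer: 4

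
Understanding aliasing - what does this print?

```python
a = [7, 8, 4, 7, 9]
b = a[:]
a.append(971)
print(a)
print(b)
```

Key concept: slice [:] creates copy.
Step by step:
`a = [7, 8, 4, 7, 9]` → a = [7, 8, 4, 7, 9]
`b = a[:]` → b = [7, 8, 4, 7, 9]
`a.append(971)` → a = [7, 8, 4, 7, 9, 971]
`print(a)` → prints [7, 8, 4, 7, 9, 971]
`print(b)` → prints [7, 8, 4, 7, 9]

Answer:
[7, 8, 4, 7, 9, 971]
[7, 8, 4, 7, 9]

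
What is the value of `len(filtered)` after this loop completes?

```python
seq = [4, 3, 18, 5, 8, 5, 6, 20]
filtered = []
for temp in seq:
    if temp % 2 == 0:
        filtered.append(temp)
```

Count even numbers in [4, 3, 18, 5, 8, 5, 6, 20]
`filtered` takes the values: [] → [4] → [4, 18] → [4, 18, 8] → [4, 18, 8, 6] → [4, 18, 8, 6, 20]
So `len(filtered)` = 5

Answer: 5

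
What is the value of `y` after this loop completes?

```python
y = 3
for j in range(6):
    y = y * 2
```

Multiply by 2, 6 times: 3 * 2^6 = 192
`y` takes the values: 3 → 6 → 12 → 24 → 48 → 96 → 192

Answer: 192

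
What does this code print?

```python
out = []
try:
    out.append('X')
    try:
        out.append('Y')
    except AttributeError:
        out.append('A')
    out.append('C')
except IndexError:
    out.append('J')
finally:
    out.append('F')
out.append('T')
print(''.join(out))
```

Execution trace: 'X' (try body) → 'Y' (inner try body, no exception) → 'C' (try body, no exception) → 'F' (finally) → 'T' (after the try/except). Output: XYCFT

Answer: XYCFT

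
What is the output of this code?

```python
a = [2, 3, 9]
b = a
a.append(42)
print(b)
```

Key concept: basic list aliasing.
Step by step:
`a = [2, 3, 9]` → a = [2, 3, 9]
`b = a` → b = [2, 3, 9] (same object as a)
`a.append(42)` → a = [2, 3, 9, 42] (same object as b); b = [2, 3, 9, 42] (same object as a)
`print(b)` → prints [2, 3, 9, 42]

Answer: [2, 3, 9, 42]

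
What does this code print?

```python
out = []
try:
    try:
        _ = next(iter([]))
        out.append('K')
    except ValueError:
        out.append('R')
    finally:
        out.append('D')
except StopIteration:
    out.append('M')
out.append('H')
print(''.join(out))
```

Execution trace: 'D' (inner finally) → 'M' (outer except StopIteration) → 'H' (after the try/except). Output: DMH

Answer: DMH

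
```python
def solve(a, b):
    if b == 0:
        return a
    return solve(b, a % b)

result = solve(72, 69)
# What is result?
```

solve(72, 69) -> solve(69, 3) -> solve(3, 0) -> 3

Answer: 3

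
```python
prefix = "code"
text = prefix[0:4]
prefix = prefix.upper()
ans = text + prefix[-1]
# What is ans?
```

Trace:
`prefix = "code"` → prefix = 'code'
`text = prefix[0:4]` → text = 'code'
`prefix = prefix.upper()` → prefix = 'CODE'
`ans = text + prefix[-1]` → ans = 'codeE'
So ans = 'codeE'

Answer: 'codeE'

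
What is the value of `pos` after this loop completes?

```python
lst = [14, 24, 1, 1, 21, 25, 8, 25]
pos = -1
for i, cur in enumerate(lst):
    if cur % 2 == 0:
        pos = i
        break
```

First even number index in [14, 24, 1, 1, 21, 25, 8, 25]
`pos` takes the values: -1 → 0

Answer: 0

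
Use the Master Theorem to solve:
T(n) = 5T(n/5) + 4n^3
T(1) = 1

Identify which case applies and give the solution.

a=5, b=5, f(n)=4n^3. log_5(5) = 1. Since c=3 > 1 and the regularity condition holds (5(n/5)^3 = (5/5^3)n^3 with 5/5^3 < 1), Case 3 applies: T(n) = Θ(f(n)) = O(n^3).

Answer: O(n^3) - Case 3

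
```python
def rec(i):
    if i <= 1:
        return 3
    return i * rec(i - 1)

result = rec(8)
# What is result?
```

rec(8) = 8 * 7 * 6 * 5 * 4 * 3 * 2 * 3 = 120960

Answer: 120960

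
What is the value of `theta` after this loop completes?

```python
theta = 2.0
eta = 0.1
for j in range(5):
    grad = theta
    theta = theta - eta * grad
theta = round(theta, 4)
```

Gradient descent: w = 2.0 * (1 - 0.1)^5
`theta` takes the values: 2.0 → 1.8 → 1.62 → 1.458 → 1.3122 → 1.18098 → 1.181

Answer: 1.181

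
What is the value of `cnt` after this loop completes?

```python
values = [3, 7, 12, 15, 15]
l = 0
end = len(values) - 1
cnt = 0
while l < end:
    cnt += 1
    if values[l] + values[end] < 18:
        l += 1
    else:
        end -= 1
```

Steps to find pair summing to 18
`cnt` takes the values: 0 → 1 → 2 → 3 → 4

Answer: 4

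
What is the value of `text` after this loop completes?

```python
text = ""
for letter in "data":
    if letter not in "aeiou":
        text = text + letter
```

Remove vowels from 'data'
`text` takes the values: "" → "d" → "dt"

Answer: "dt"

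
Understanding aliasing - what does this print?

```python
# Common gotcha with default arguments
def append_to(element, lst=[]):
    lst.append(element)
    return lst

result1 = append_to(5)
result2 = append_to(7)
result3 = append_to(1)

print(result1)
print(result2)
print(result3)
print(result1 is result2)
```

Key concept: mutable default argument gotcha.
Step by step:
`result1 = append_to(5)` → result1 = [5]
`result2 = append_to(7)` → result1 = [5, 7] (same object as result2); result2 = [5, 7] (same object as result1)
`result3 = append_to(1)` → result1 = [5, 7, 1] (same object as result2, result3); result2 = [5, 7, 1] (same object as result1, result3); result3 = [5, 7, 1] (same object as result1, result2)
`print(result1)` → prints [5, 7, 1]
`print(result2)` → prints [5, 7, 1]
`print(result3)` → prints [5, 7, 1]
`print(result1 is result2)` → prints True

Answer:
[5, 7, 1]
[5, 7, 1]
[5, 7, 1]
True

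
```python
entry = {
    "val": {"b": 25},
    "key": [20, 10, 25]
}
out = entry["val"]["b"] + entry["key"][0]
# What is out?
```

Trace:
`entry = { ...` → entry = {'val': {'b': 25}, 'key': [20, 10, 25]}
`out = entry["val"]["b"] + entry["key"][0]` → out = 45
So out = 45

Answer: 45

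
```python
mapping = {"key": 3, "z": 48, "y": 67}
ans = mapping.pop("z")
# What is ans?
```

Trace:
`mapping = {"key": 3, "z": 48, "y": 67}` → mapping = {'key': 3, 'z': 48, 'y': 67}
`ans = mapping.pop("z")` → mapping = {'key': 3, 'y': 67}; ans = 48
So ans = 48

Answer: 48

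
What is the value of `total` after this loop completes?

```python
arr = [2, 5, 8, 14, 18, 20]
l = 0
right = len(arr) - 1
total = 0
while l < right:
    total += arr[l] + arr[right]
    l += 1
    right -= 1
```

Sum of pairs from ends
`total` takes the values: 0 → 22 → 45 → 67

Answer: 67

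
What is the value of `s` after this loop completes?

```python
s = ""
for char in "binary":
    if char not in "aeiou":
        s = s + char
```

Remove vowels from 'binary'
`s` takes the values: "" → "b" → "bn" → "bnr" → "bnry"

Answer: "bnry"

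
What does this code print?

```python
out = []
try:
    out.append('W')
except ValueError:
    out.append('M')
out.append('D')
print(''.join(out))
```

Execution trace: 'W' (try body, no exception) → 'D' (after the try/except). Output: WD

Answer: WD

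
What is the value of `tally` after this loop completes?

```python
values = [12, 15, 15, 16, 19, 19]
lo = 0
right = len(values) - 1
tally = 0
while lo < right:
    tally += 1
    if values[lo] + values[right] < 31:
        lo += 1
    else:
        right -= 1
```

Steps to find pair summing to 31
`tally` takes the values: 0 → 1 → 2 → 3 → 4 → 5

Answer: 5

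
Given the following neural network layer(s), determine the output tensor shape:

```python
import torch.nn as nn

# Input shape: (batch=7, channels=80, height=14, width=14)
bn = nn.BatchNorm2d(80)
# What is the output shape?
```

Input: (7, 80, 14, 14) -> Output: (7, 80, 14, 14)

Answer: (7, 80, 14, 14)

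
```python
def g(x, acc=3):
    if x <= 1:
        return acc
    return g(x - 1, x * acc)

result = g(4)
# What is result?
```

Accumulator trace (n, acc): (4, 3) -> (3, 12) -> (2, 36) -> (1, 72) -> return 72

Answer: 72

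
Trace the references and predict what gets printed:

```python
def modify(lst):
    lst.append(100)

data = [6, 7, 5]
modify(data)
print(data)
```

Key concept: function modifies passed list.
Step by step:
`data = [6, 7, 5]` → data = [6, 7, 5]
`modify(data)` → data = [6, 7, 5, 100]
`print(data)` → prints [6, 7, 5, 100]

Answer: [6, 7, 5, 100]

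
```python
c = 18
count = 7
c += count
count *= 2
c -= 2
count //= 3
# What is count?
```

Trace:
`c = 18` → c = 18
`count = 7` → count = 7
`c += count` → c = 25
`count *= 2` → count = 14
`c -= 2` → c = 23
`count //= 3` → count = 4
So count = 4

Answer: 4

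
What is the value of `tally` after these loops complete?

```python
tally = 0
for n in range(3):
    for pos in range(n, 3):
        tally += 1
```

Upper triangle: 3 + 2 + ... + 1
`tally` takes the values: 0 → 1 → 2 → 3 → 4 → 5 → 6

Answer: 6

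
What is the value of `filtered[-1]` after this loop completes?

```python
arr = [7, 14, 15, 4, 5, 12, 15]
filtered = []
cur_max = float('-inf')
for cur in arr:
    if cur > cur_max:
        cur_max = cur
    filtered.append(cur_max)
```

Running max ends at 15
`filtered` takes the values: [] → [7] → [7, 14] → [7, 14, 15] → [7, 14, 15, 15] → [7, 14, 15, 15, 15] → [7, 14, 15, 15, 15, 15] → [7, 14, 15, 15, 15, 15, 15]
So `filtered[-1]` = 15

Answer: 15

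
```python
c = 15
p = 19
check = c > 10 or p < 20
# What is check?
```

Trace:
`c = 15` → c = 15
`p = 19` → p = 19
`check = c > 10 or p < 20` → check = True
So check = True

Answer: True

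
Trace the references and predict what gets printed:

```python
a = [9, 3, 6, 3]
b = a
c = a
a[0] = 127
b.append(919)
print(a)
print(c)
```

Key concept: multiple aliases.
Step by step:
`a = [9, 3, 6, 3]` → a = [9, 3, 6, 3]
`b = a` → b = [9, 3, 6, 3] (same object as a)
`c = a` → c = [9, 3, 6, 3] (same object as a, b)
`a[0] = 127` → a = [127, 3, 6, 3] (same object as b, c); b = [127, 3, 6, 3] (same object as a, c); c = [127, 3, 6, 3] (same object as a, b)
`b.append(919)` → a = [127, 3, 6, 3, 919] (same object as b, c); b = [127, 3, 6, 3, 919] (same object as a, c); c = [127, 3, 6, 3, 919] (same object as a, b)
`print(a)` → prints [127, 3, 6, 3, 919]
`print(c)` → prints [127, 3, 6, 3, 919]

Answer:
[127, 3, 6, 3, 919]
[127, 3, 6, 3, 919]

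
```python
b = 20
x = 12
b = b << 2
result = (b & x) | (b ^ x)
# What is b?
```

Trace:
`b = 20` → b = 20
`x = 12` → x = 12
`b = b << 2` → b = 80
`result = (b & x) | (b ^ x)` → result = 92
So b = 80

Answer: 80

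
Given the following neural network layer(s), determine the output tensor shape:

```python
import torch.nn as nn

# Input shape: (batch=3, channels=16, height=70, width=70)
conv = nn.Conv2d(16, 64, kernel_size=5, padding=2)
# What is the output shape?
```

Input: (3, 16, 70, 70) -> Output: (3, 64, 70, 70)

Answer: (3, 64, 70, 70)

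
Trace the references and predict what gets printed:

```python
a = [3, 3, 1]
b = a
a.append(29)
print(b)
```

Key concept: basic list aliasing.
Step by step:
`a = [3, 3, 1]` → a = [3, 3, 1]
`b = a` → b = [3, 3, 1] (same object as a)
`a.append(29)` → a = [3, 3, 1, 29] (same object as b); b = [3, 3, 1, 29] (same object as a)
`print(b)` → prints [3, 3, 1, 29]

Answer: [3, 3, 1, 29]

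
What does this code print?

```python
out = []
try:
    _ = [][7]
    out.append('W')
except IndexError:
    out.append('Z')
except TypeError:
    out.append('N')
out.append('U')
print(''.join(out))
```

Execution trace: 'Z' (except IndexError) → 'U' (after the try/except). Output: ZU

Answer: ZU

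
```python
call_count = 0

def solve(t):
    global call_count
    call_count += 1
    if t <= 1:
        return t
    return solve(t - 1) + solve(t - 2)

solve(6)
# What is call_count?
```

Calls(t) = 1 + Calls(t-1) + Calls(t-2); Calls(0)=Calls(1)=1. For t=6 this gives 25.

Answer: 25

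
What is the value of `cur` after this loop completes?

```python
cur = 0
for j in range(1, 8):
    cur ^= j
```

XOR of 1 to 7
`cur` takes the values: 0 → 1 → 3 → 0 → 4 → 1 → 7 → 0

Answer: 0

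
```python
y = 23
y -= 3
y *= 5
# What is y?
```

Trace:
`y = 23` → y = 23
`y -= 3` → y = 20
`y *= 5` → y = 100
So y = 100

Answer: 100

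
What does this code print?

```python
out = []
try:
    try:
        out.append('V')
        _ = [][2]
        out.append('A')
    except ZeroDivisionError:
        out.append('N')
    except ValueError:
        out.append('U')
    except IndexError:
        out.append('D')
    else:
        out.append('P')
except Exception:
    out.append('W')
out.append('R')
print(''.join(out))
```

Execution trace: 'V' (inner try body) → 'D' (inner except IndexError) → 'R' (after the try/except). Output: VDR

Answer: VDR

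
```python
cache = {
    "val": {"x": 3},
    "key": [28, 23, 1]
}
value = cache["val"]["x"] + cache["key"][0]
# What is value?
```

Trace:
`cache = { ...` → cache = {'val': {'x': 3}, 'key': [28, 23, 1]}
`value = cache["val"]["x"] + cache["key"][0]` → value = 31
So value = 31

Answer: 31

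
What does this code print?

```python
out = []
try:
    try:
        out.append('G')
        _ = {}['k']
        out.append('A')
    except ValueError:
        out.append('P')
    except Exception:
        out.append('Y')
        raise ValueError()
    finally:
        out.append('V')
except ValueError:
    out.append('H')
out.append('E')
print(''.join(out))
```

Execution trace: 'G' (inner try body) → 'Y' (inner except Exception) → 'V' (inner finally) → 'H' (outer except ValueError) → 'E' (after the try/except). Output: GYVHE

Answer: GYVHE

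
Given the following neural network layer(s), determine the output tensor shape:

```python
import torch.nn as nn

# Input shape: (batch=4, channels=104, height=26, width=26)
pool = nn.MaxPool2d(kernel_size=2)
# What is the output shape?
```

Input: (4, 104, 26, 26) -> Output: (4, 104, 13, 13)

Answer: (4, 104, 13, 13)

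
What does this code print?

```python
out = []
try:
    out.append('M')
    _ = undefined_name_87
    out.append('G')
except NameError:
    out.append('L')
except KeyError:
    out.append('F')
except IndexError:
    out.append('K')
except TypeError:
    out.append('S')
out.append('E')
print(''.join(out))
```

Execution trace: 'M' (try body) → 'L' (except NameError) → 'E' (after the try/except). Output: MLE

Answer: MLE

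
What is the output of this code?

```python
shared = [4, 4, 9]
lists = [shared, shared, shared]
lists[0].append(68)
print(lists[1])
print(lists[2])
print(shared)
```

Key concept: list of same reference.
Step by step:
`shared = [4, 4, 9]` → shared = [4, 4, 9]
`lists = [shared, shared, shared]` → lists = [[4, 4, 9], [4, 4, 9], [4, 4, 9]]
`lists[0].append(68)` → shared = [4, 4, 9, 68]; lists = [[4, 4, 9, 68], [4, 4, 9, 68], [4, 4, 9, 68]]
`print(lists[1])` → prints [4, 4, 9, 68]
`print(lists[2])` → prints [4, 4, 9, 68]
`print(shared)` → prints [4, 4, 9, 68]

Answer:
[4, 4, 9, 68]
[4, 4, 9, 68]
[4, 4, 9, 68]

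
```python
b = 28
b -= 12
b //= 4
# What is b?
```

Trace:
`b = 28` → b = 28
`b -= 12` → b = 16
`b //= 4` → b = 4
So b = 4

Answer: 4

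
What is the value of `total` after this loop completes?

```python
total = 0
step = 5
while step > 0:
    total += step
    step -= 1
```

Sum 5 down to 1
`total` takes the values: 0 → 5 → 9 → 12 → 14 → 15

Answer: 15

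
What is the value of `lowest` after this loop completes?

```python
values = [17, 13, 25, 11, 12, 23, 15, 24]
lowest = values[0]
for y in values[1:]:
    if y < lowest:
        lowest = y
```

Minimum of [17, 13, 25, 11, 12, 23, 15, 24]
`lowest` takes the values: 17 → 13 → 11

Answer: 11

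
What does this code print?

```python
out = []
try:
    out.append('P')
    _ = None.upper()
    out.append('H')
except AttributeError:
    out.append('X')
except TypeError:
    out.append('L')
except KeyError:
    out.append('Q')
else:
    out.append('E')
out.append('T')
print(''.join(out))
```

Execution trace: 'P' (try body) → 'X' (except AttributeError) → 'T' (after the try/except). Output: PXT

Answer: PXT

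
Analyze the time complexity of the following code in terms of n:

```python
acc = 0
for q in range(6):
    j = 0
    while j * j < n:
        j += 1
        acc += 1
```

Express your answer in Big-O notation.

Each loop level contributes: 1 × √n. Multiplying the contributions gives O(√n).

Answer: O(√n)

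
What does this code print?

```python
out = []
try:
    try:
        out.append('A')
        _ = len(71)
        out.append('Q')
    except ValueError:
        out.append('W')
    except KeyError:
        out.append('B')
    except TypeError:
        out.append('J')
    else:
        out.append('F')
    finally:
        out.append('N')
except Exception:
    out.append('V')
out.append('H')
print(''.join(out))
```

Execution trace: 'A' (inner try body) → 'J' (inner except TypeError) → 'N' (inner finally) → 'H' (after the try/except). Output: AJNH

Answer: AJNH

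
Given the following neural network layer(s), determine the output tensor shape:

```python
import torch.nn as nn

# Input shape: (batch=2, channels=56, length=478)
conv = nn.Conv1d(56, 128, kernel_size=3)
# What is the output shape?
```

Input: (2, 56, 478) -> Output: (2, 128, 476)

Answer: (2, 128, 476)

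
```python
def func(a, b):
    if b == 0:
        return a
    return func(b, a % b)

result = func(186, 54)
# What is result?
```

func(186, 54) -> func(54, 24) -> func(24, 6) -> func(6, 0) -> 6

Answer: 6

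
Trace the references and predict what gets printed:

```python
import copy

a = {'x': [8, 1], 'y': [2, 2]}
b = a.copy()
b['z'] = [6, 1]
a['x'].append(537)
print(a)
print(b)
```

Key concept: shallow copy of dict with mutable values.
Step by step:
`a = {'x': [8, 1], 'y': [2, 2]}` → a = {'x': [8, 1], 'y': [2, 2]}
`b = a.copy()` → b = {'x': [8, 1], 'y': [2, 2]}
`b['z'] = [6, 1]` → b = {'x': [8, 1], 'y': [2, 2], 'z': [6, 1]}
`a['x'].append(537)` → a = {'x': [8, 1, 537], 'y': [2, 2]}; b = {'x': [8, 1, 537], 'y': [2, 2], 'z': [6, 1]}
`print(a)` → prints {'x': [8, 1, 537], 'y': [2, 2]}
`print(b)` → prints {'x': [8, 1, 537], 'y': [2, 2], 'z': [6, 1]}

Answer:
{'x': [8, 1, 537], 'y': [2, 2]}
{'x': [8, 1, 537], 'y': [2, 2], 'z': [6, 1]}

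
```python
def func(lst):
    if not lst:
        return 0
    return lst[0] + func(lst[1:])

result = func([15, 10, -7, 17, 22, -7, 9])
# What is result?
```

15 + 10 + (-7) + 17 + 22 + (-7) + 9 + 0 = 59

Answer: 59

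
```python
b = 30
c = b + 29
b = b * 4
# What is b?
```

Trace:
`b = 30` → b = 30
`c = b + 29` → c = 59
`b = b * 4` → b = 120
So b = 120

Answer: 120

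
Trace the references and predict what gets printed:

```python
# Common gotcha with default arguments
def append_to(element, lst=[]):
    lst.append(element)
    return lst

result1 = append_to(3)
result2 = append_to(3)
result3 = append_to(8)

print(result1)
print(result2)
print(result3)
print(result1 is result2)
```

Key concept: mutable default argument gotcha.
Step by step:
`result1 = append_to(3)` → result1 = [3]
`result2 = append_to(3)` → result1 = [3, 3] (same object as result2); result2 = [3, 3] (same object as result1)
`result3 = append_to(8)` → result1 = [3, 3, 8] (same object as result2, result3); result2 = [3, 3, 8] (same object as result1, result3); result3 = [3, 3, 8] (same object as result1, result2)
`print(result1)` → prints [3, 3, 8]
`print(result2)` → prints [3, 3, 8]
`print(result3)` → prints [3, 3, 8]
`print(result1 is result2)` → prints True

Answer:
[3, 3, 8]
[3, 3, 8]
[3, 3, 8]
True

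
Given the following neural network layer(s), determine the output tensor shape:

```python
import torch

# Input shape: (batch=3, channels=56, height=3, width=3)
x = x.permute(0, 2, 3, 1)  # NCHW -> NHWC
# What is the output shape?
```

Input: (3, 56, 3, 3) -> Output: (3, 3, 3, 56)

Answer: (3, 3, 3, 56)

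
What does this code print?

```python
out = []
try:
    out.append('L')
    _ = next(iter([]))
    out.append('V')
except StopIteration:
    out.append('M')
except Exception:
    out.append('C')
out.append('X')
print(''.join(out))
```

Execution trace: 'L' (try body) → 'M' (except StopIteration) → 'X' (after the try/except). Output: LMX

Answer: LMX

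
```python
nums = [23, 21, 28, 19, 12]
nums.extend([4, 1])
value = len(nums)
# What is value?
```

Trace:
`nums = [23, 21, 28, 19, 12]` → nums = [23, 21, 28, 19, 12]
`nums.extend([4, 1])` → nums = [23, 21, 28, 19, 12, 4, 1]
`value = len(nums)` → value = 7
So value = 7

Answer: 7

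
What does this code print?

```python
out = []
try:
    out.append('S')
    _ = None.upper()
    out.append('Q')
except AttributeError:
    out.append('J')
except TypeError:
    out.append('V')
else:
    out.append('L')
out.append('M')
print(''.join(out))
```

Execution trace: 'S' (try body) → 'J' (except AttributeError) → 'M' (after the try/except). Output: SJM

Answer: SJM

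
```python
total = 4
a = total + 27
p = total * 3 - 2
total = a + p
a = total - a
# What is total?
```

Trace:
`total = 4` → total = 4
`a = total + 27` → a = 31
`p = total * 3 - 2` → p = 10
`total = a + p` → total = 41
`a = total - a` → a = 10
So total = 41

Answer: 41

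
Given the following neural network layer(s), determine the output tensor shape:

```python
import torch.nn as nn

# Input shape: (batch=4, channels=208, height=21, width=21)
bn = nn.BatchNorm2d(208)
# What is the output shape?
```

Input: (4, 208, 21, 21) -> Output: (4, 208, 21, 21)

Answer: (4, 208, 21, 21)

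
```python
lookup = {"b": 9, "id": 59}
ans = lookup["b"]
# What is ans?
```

Trace:
`lookup = {"b": 9, "id": 59}` → lookup = {'b': 9, 'id': 59}
`ans = lookup["b"]` → ans = 9
So ans = 9

Answer: 9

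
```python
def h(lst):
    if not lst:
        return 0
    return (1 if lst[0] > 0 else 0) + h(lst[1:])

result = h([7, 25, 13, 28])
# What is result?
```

Count of positive elements in [7, 25, 13, 28] = 4

Answer: 4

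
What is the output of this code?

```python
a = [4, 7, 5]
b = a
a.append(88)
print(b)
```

Key concept: basic list aliasing.
Step by step:
`a = [4, 7, 5]` → a = [4, 7, 5]
`b = a` → b = [4, 7, 5] (same object as a)
`a.append(88)` → a = [4, 7, 5, 88] (same object as b); b = [4, 7, 5, 88] (same object as a)
`print(b)` → prints [4, 7, 5, 88]

Answer: [4, 7, 5, 88]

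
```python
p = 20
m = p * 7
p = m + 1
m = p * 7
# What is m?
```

Trace:
`p = 20` → p = 20
`m = p * 7` → m = 140
`p = m + 1` → p = 141
`m = p * 7` → m = 987
So m = 987

Answer: 987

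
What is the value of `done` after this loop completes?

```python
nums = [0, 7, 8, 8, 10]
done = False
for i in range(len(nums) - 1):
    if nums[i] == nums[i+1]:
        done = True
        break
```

Check consecutive duplicates in [0, 7, 8, 8, 10]
`done` takes the values: False → True

Answer: True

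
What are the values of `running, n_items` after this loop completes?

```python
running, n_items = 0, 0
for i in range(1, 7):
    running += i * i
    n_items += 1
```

Sum of squares and count
`running, n_items` takes the values: (0, 0) → (1, 0) → (1, 1) → (5, 1) → (5, 2) → (14, 2) → (14, 3) → (30, 3) → (30, 4) → (55, 4) → (55, 5) → (91, 5) → (91, 6)

Answer: 91, 6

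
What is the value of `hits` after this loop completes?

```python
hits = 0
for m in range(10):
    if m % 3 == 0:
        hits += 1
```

Count numbers divisible by 3 in range(10)
`hits` takes the values: 0 → 1 → 2 → 3 → 4

Answer: 4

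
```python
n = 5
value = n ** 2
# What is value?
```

Trace:
`n = 5` → n = 5
`value = n ** 2` → value = 25
So value = 25

Answer: 25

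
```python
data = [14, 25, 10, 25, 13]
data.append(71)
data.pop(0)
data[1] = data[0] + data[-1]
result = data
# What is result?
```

Trace:
`data = [14, 25, 10, 25, 13]` → data = [14, 25, 10, 25, 13]
`data.append(71)` → data = [14, 25, 10, 25, 13, 71]
`data.pop(0)` → data = [25, 10, 25, 13, 71]
`data[1] = data[0] + data[-1]` → data = [25, 96, 25, 13, 71]
`result = data` → result = [25, 96, 25, 13, 71]
So result = [25, 96, 25, 13, 71]

Answer: [25, 96, 25, 13, 71]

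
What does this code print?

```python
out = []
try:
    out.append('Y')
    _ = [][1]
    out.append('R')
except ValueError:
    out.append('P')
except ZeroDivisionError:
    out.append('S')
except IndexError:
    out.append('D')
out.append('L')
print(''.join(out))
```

Execution trace: 'Y' (try body) → 'D' (except IndexError) → 'L' (after the try/except). Output: YDL

Answer: YDL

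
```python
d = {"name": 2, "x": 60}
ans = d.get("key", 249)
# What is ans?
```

Trace:
`d = {"name": 2, "x": 60}` → d = {'name': 2, 'x': 60}
`ans = d.get("key", 249)` → ans = 249
So ans = 249

Answer: 249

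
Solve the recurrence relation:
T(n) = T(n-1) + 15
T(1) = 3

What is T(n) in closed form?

Unrolling: T(n) = T(1) + 15·(n-1) = 3 + 15(n-1) = 15n - 12.

Answer: T(n) = 15n - 12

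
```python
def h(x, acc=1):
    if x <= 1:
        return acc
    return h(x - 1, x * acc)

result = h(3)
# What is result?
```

Accumulator trace (n, acc): (3, 1) -> (2, 3) -> (1, 6) -> return 6

Answer: 6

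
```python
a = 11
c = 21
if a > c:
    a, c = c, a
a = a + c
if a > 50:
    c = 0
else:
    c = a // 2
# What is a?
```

Trace:
`a = 11` → a = 11
`c = 21` → c = 21
`if a > c: ...` → a > c is False → no variable changes
`a = a + c` → a = 32
`if a > 50: ...` → a > 50 is False, take else branch → c = 16
So a = 32

Answer: 32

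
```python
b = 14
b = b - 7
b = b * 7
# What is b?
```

Trace:
`b = 14` → b = 14
`b = b - 7` → b = 7
`b = b * 7` → b = 49
So b = 49

Answer: 49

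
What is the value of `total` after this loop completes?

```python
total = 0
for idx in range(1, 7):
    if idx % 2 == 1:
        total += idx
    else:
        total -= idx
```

Add odd, subtract even
`total` takes the values: 0 → 1 → -1 → 2 → -2 → 3 → -3

Answer: -3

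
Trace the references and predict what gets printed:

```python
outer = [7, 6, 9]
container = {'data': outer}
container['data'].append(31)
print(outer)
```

Key concept: dict holds reference to list.
Step by step:
`outer = [7, 6, 9]` → outer = [7, 6, 9]
`container = {'data': outer}` → container = {'data': [7, 6, 9]}
`container['data'].append(31)` → outer = [7, 6, 9, 31]; container = {'data': [7, 6, 9, 31]}
`print(outer)` → prints [7, 6, 9, 31]

Answer: [7, 6, 9, 31]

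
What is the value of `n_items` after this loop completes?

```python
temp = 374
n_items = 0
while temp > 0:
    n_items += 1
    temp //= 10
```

Count digits by repeated division by 10
`n_items` takes the values: 0 → 1 → 2 → 3

Answer: 3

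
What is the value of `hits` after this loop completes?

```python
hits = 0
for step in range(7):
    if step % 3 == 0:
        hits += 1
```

Count numbers divisible by 3 in range(7)
`hits` takes the values: 0 → 1 → 2 → 3

Answer: 3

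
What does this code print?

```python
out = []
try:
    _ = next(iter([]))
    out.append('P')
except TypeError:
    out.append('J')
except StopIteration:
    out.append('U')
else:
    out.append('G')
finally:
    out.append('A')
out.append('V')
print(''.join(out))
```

Execution trace: 'U' (except StopIteration) → 'A' (finally) → 'V' (after the try/except). Output: UAV

Answer: UAV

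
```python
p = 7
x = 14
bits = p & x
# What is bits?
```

Trace:
`p = 7` → p = 7
`x = 14` → x = 14
`bits = p & x` → bits = 6
So bits = 6

Answer: 6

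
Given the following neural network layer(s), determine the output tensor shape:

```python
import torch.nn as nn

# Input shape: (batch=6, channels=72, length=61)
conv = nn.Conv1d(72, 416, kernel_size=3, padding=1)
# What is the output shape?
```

Input: (6, 72, 61) -> Output: (6, 416, 61)

Answer: (6, 416, 61)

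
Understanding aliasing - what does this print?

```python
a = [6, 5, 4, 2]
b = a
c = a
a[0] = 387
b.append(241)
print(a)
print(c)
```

Key concept: multiple aliases.
Step by step:
`a = [6, 5, 4, 2]` → a = [6, 5, 4, 2]
`b = a` → b = [6, 5, 4, 2] (same object as a)
`c = a` → c = [6, 5, 4, 2] (same object as a, b)
`a[0] = 387` → a = [387, 5, 4, 2] (same object as b, c); b = [387, 5, 4, 2] (same object as a, c); c = [387, 5, 4, 2] (same object as a, b)
`b.append(241)` → a = [387, 5, 4, 2, 241] (same object as b, c); b = [387, 5, 4, 2, 241] (same object as a, c); c = [387, 5, 4, 2, 241] (same object as a, b)
`print(a)` → prints [387, 5, 4, 2, 241]
`print(c)` → prints [387, 5, 4, 2, 241]

Answer:
[387, 5, 4, 2, 241]
[387, 5, 4, 2, 241]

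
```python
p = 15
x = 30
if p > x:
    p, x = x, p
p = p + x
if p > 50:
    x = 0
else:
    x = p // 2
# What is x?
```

Trace:
`p = 15` → p = 15
`x = 30` → x = 30
`if p > x: ...` → p > x is False → no variable changes
`p = p + x` → p = 45
`if p > 50: ...` → p > 50 is False, take else branch → x = 22
So x = 22

Answer: 22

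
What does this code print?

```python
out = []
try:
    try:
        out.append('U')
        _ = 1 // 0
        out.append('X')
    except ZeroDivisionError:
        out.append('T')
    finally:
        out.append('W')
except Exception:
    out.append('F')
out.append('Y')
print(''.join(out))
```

Execution trace: 'U' (inner try body) → 'T' (inner except ZeroDivisionError) → 'W' (inner finally) → 'Y' (after the try/except). Output: UTWY

Answer: UTWY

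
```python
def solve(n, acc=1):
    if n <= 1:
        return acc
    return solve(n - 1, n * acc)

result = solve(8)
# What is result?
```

Accumulator trace (n, acc): (8, 1) -> (7, 8) -> (6, 56) -> (5, 336) -> (4, 1680) -> (3, 6720) -> (2, 20160) -> (1, 40320) -> return 40320

Answer: 40320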